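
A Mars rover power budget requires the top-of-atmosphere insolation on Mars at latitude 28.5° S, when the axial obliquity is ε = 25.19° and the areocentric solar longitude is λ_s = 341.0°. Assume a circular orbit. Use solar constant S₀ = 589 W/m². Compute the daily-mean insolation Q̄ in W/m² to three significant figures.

sin δ = sin 25.19° × sin 341.0° = -0.13857, so δ = -7.965°.
cos H₀ = −tan(-28.5°) tan(-7.965°) = -0.0760, H₀ = 1.6468 rad.
Bracket: H₀ sin φ sin δ + cos φ cos δ sin H₀ = 1.6468×-0.47716×-0.13857 + 0.87882×0.99035×0.99711 = 0.108887 + 0.867824 = 0.976711.
Q̄ = (S₀/π) × [bracket] = (589/π) × 0.976711 = 183.1 W/m².

Q̄ ≈ 183 W/m²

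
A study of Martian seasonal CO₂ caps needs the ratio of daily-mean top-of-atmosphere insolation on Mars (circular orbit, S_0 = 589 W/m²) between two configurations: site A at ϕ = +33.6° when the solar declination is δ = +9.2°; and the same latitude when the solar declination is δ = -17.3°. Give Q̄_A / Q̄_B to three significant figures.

Q̄_A / Q̄_B ≈ 1.74

— Configuration A (ϕ=+33.6°):
cos h₀ = −tan(+33.6°) tan(+9.200°) = -0.1076, h₀ = 1.6786 rad.
Bracket: h₀ sin ϕ sin δ + cos ϕ cos δ sin h₀ = 1.6786×0.55339×0.15988 + 0.83292×0.98714×0.99419 = 0.148516 + 0.817432 = 0.965948.
Q̄ = (S_0/π) × [bracket] = (589/π) × 0.965948 = 181.10 W/m².
— Configuration B (ϕ=+33.6°):
cos h₀ = −tan(+33.6°) tan(-17.300°) = 0.2069, h₀ = 1.3624 rad.
Bracket: h₀ sin ϕ sin δ + cos ϕ cos δ sin h₀ = 1.3624×0.55339×-0.29737 + 0.83292×0.95476×0.97835 = -0.224199 + 0.778022 = 0.553823.
Q̄ = (S_0/π) × [bracket] = (589/π) × 0.553823 = 103.83 W/m².
Ratio Q̄_A / Q̄_B = 181.10 / 103.83 = 1.744.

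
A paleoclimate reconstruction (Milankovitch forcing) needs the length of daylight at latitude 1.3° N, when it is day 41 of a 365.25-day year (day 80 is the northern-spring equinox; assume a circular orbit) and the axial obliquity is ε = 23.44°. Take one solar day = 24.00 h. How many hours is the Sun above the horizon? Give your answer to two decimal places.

11.96 h

Solar longitude: L_s = 360° × (41 − 80)/365.25 = -38.439°, i.e. -38.439° + 360° = 321.561°.
sin δ = sin 23.44° × sin 321.561° = -0.24730, so δ = -14.318°.
cos h₀ = −tan ϕ · tan δ = −tan(+1.3°) × tan(-14.318°) = 0.0058, so h₀ = 1.5650 rad = 89.67°.
Daylight = 2h₀/(2π) × 24.00 h = (1.5650/π) × 24.00 = 11.96 h.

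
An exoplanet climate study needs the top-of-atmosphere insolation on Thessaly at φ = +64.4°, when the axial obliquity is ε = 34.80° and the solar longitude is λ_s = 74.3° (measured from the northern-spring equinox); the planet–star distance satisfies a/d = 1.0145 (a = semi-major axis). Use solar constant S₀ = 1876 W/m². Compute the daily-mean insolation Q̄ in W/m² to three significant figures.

Solar declination: sin δ = sin ε · sin λ_s = sin 34.80° × sin 74.3° = 0.54942, so δ = +33.327°.
cos H₀ = −tan(+64.4°) tan(+33.327°) = -1.3724 ≤ −1 ⇒ polar day, H₀ = π.
Bracket: H₀ sin φ sin δ + cos φ cos δ sin H₀ = 3.1416×0.90183×0.54942 + 0.43209×0.83555×0.00000 = 1.556611 + 0.000000 = 1.556611.
Inverse-square distance factor (a/d)² = 1.0145² = 1.029210.
Q̄ = (S₀/π) × 1.029210 × [bracket] = (1876/π) × 1.029210 × 1.556611 = 956.7 W/m².

Q̄ ≈ 957 W/m²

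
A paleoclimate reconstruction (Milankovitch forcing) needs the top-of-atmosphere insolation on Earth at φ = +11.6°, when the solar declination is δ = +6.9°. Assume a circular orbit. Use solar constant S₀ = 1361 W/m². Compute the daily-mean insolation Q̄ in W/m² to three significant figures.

cos H₀ = −tan(+11.6°) tan(+6.900°) = -0.0248, H₀ = 1.5956 rad.
Bracket: H₀ sin φ sin δ + cos φ cos δ sin H₀ = 1.5956×0.20108×0.12014 + 0.97958×0.99276×0.99969 = 0.038546 + 0.972186 = 1.010732.
Q̄ = (S₀/π) × [bracket] = (1361/π) × 1.010732 = 437.9 W/m².

Q̄ ≈ 438 W/m²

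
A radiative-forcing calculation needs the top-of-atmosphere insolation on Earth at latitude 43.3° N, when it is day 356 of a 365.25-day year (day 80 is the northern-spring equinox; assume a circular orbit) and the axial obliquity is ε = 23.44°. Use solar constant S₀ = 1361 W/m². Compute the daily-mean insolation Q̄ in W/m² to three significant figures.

Q̄ ≈ 128 W/m²

Solar longitude: λ_s = 360° × (356 − 80)/365.25 = 272.033°.
sin δ = sin 23.44° × sin 272.033° = -0.39754, so δ = -23.424°.
cos H₀ = −tan(+43.3°) tan(-23.424°) = 0.4083, H₀ = 1.1502 rad.
Bracket: H₀ sin φ sin δ + cos φ cos δ sin H₀ = 1.1502×0.68582×-0.39754 + 0.72777×0.91759×0.91286 = -0.313592 + 0.609603 = 0.296011.
Q̄ = (S₀/π) × [bracket] = (1361/π) × 0.296011 = 128.2 W/m².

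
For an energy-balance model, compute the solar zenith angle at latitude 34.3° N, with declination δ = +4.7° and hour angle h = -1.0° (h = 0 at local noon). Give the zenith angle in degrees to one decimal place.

θ_z = 29.6°

cos θ_z = sin ϕ sin δ + cos ϕ cos δ cos h = 0.046174 + 0.823195 = 0.869369.
θ_z = arccos(0.869369) = 29.6°.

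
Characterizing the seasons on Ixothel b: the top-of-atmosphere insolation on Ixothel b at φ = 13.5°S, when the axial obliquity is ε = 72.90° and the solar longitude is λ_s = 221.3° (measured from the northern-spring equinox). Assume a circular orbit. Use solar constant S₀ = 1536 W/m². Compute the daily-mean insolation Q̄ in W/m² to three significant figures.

Q̄ ≈ 489 W/m²

Solar declination: sin δ = sin ε · sin λ_s = sin 72.90° × sin 221.3° = -0.63082, so δ = -39.111°.
cos H₀ = −tan(-13.5°) tan(-39.111°) = -0.1952, H₀ = 1.7672 rad.
Bracket: H₀ sin φ sin δ + cos φ cos δ sin H₀ = 1.7672×-0.23345×-0.63082 + 0.97237×0.77593×0.98077 = 0.260247 + 0.739982 = 1.000229.
Q̄ = (S₀/π) × [bracket] = (1536/π) × 1.000229 = 489.0 W/m².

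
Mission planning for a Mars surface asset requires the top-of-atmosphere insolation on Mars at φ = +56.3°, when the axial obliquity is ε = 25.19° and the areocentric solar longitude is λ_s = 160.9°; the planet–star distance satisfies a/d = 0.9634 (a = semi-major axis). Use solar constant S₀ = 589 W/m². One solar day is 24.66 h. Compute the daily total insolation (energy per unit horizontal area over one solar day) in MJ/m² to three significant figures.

11.5 MJ/m²

sin δ = sin 25.19° × sin 160.9° = 0.13927, so δ = +8.006°.
cos H₀ = −tan(+56.3°) tan(+8.006°) = -0.2109, H₀ = 1.7833 rad.
Bracket: H₀ sin φ sin δ + cos φ cos δ sin H₀ = 1.7833×0.83195×0.13927 + 0.55484×0.99025×0.97751 = 0.206623 + 0.537074 = 0.743697.
Inverse-square distance factor (a/d)² = 0.9634² = 0.928140.
Q̄ = (S₀/π) × 0.928140 × [bracket] = (589/π) × 0.928140 × 0.743697 = 129.41 W/m².
Daily total = Q̄ × 24.66 h × 3600 s/h = 129.41 × 24.66 × 3600 / 10⁶ = 11.49 MJ/m².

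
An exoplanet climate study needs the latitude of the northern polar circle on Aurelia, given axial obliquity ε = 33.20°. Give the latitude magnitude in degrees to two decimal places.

The polar circle is the lowest latitude that experiences at least one full rotation of continuous daylight at the northern-summer solstice; it lies at |ϕ| = 90° − ε = 90° − 33.20° = 56.80°.

56.80°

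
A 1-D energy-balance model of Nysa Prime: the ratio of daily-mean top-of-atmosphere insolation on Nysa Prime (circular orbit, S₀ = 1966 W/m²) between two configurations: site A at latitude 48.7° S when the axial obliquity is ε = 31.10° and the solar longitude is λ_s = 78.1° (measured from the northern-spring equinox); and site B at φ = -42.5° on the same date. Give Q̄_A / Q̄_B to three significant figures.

— Configuration A (φ=-48.7°):
Solar declination: sin δ = sin ε · sin λ_s = sin 31.10° × sin 78.1° = 0.50543, so δ = +30.360°.
cos H₀ = −tan(-48.7°) tan(+30.360°) = 0.6668, H₀ = 0.8409 rad.
Bracket: H₀ sin φ sin δ + cos φ cos δ sin H₀ = 0.8409×-0.75126×0.50543 + 0.66000×0.86287×0.74528 = -0.319298 + 0.424433 = 0.105135.
Q̄ = (S₀/π) × [bracket] = (1966/π) × 0.105135 = 65.793 W/m².
— Configuration B (φ=-42.5°):
cos H₀ = −tan(-42.5°) tan(+30.360°) = 0.5368, H₀ = 1.0042 rad.
Bracket: H₀ sin φ sin δ + cos φ cos δ sin H₀ = 1.0042×-0.67559×0.50543 + 0.73728×0.86287×0.84374 = -0.342898 + 0.536768 = 0.193870.
Q̄ = (S₀/π) × [bracket] = (1966/π) × 0.193870 = 121.32 W/m².
Ratio Q̄_A / Q̄_B = 65.793 / 121.32 = 0.5423.

Q̄_A / Q̄_B ≈ 0.542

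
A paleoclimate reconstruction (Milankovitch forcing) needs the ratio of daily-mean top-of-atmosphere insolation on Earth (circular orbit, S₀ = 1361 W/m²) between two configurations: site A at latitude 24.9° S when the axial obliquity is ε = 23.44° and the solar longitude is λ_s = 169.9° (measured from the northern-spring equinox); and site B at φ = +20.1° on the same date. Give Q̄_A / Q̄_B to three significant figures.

— Configuration A (φ=-24.9°):
Solar declination: sin δ = sin ε · sin λ_s = sin 23.44° × sin 169.9° = 0.06976, so δ = +4.000°.
cos H₀ = −tan(-24.9°) tan(+4.000°) = 0.0325, H₀ = 1.5383 rad.
Bracket: H₀ sin φ sin δ + cos φ cos δ sin H₀ = 1.5383×-0.42104×0.06976 + 0.90704×0.99756×0.99947 = -0.045183 + 0.904347 = 0.859164.
Q̄ = (S₀/π) × [bracket] = (1361/π) × 0.859164 = 372.21 W/m².
— Configuration B (φ=+20.1°):
cos H₀ = −tan(+20.1°) tan(+4.000°) = -0.0256, H₀ = 1.5964 rad.
Bracket: H₀ sin φ sin δ + cos φ cos δ sin H₀ = 1.5964×0.34366×0.06976 + 0.93909×0.99756×0.99967 = 0.038272 + 0.936489 = 0.974761.
Q̄ = (S₀/π) × [bracket] = (1361/π) × 0.974761 = 422.29 W/m².
Ratio Q̄_A / Q̄_B = 372.21 / 422.29 = 0.8814.

Q̄_A / Q̄_B ≈ 0.881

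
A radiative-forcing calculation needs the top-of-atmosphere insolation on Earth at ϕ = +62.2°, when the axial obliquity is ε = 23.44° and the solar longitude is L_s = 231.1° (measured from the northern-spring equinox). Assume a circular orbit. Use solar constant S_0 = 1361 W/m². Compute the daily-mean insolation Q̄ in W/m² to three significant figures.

Q̄ ≈ 43.7 W/m²

Solar declination: sin δ = sin ε · sin L_s = sin 23.44° × sin 231.1° = -0.30958, so δ = -18.034°.
cos h₀ = −tan(+62.2°) tan(-18.034°) = 0.6175, h₀ = 0.9052 rad.
Bracket: h₀ sin ϕ sin δ + cos ϕ cos δ sin h₀ = 0.9052×0.88458×-0.30958 + 0.46639×0.95087×0.78657 = -0.247887 + 0.348825 = 0.100938.
Q̄ = (S_0/π) × [bracket] = (1361/π) × 0.100938 = 43.73 W/m².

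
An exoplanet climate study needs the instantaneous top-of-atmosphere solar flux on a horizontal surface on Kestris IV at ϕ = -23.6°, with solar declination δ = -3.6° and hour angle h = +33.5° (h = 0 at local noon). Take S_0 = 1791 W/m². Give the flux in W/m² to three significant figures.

cos θ_z = sin ϕ sin δ + cos ϕ cos δ cos h = 0.025138 + 0.762634 = 0.787772.
Flux = S_0 · cos θ_z = 1791 × 0.787772 = 1411 W/m².

1.41e+03 W/m²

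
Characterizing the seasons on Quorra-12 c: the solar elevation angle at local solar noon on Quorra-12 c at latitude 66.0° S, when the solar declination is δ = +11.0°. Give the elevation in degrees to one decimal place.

At local noon the hour angle is zero, so the zenith angle equals |φ − δ| = |-66.0° − (+11.000°)| = 77.000°.
Elevation = 90° − 77.000° = 13.0°.

13.0°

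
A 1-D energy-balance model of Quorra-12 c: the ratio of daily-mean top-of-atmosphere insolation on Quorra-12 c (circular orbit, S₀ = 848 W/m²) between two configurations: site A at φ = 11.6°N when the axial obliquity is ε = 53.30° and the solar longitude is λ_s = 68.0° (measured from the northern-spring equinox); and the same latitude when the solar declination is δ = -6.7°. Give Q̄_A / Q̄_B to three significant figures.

— Configuration A (φ=+11.6°):
Solar declination: sin δ = sin ε · sin λ_s = sin 53.30° × sin 68.0° = 0.74339, so δ = +48.021°.
cos H₀ = −tan(+11.6°) tan(+48.021°) = -0.2281, H₀ = 1.8010 rad.
Bracket: H₀ sin φ sin δ + cos φ cos δ sin H₀ = 1.8010×0.20108×0.74339 + 0.97958×0.66885×0.97363 = 0.269215 + 0.637915 = 0.907130.
Q̄ = (S₀/π) × [bracket] = (848/π) × 0.907130 = 244.86 W/m².
— Configuration B (φ=+11.6°):
cos H₀ = −tan(+11.6°) tan(-6.700°) = 0.0241, H₀ = 1.5467 rad.
Bracket: H₀ sin φ sin δ + cos φ cos δ sin H₀ = 1.5467×0.20108×-0.11667 + 0.97958×0.99317×0.99971 = -0.036286 + 0.972607 = 0.936321.
Q̄ = (S₀/π) × [bracket] = (848/π) × 0.936321 = 252.74 W/m².
Ratio Q̄_A / Q̄_B = 244.86 / 252.74 = 0.9688.

Q̄_A / Q̄_B ≈ 0.969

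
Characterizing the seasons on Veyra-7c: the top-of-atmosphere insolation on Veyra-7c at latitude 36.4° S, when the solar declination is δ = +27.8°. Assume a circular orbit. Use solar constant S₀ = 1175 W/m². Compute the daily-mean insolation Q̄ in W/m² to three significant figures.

cos H₀ = −tan(-36.4°) tan(+27.800°) = 0.3887, H₀ = 1.1716 rad.
Bracket: H₀ sin φ sin δ + cos φ cos δ sin H₀ = 1.1716×-0.59342×0.46639 + 0.80489×0.88458×0.92136 = -0.324258 + 0.655999 = 0.331741.
Q̄ = (S₀/π) × [bracket] = (1175/π) × 0.331741 = 124.1 W/m².

Q̄ ≈ 124 W/m²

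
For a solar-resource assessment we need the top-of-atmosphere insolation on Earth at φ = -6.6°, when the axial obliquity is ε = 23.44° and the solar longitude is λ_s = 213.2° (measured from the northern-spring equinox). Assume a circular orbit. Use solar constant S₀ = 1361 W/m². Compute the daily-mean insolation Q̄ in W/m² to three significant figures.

Q̄ ≈ 437 W/m²

Solar declination: sin δ = sin ε · sin λ_s = sin 23.44° × sin 213.2° = -0.21781, so δ = -12.581°.
cos H₀ = −tan(-6.6°) tan(-12.581°) = -0.0258, H₀ = 1.5966 rad.
Bracket: H₀ sin φ sin δ + cos φ cos δ sin H₀ = 1.5966×-0.11494×-0.21781 + 0.99337×0.97599×0.99967 = 0.039971 + 0.969199 = 1.009170.
Q̄ = (S₀/π) × [bracket] = (1361/π) × 1.009170 = 437.2 W/m².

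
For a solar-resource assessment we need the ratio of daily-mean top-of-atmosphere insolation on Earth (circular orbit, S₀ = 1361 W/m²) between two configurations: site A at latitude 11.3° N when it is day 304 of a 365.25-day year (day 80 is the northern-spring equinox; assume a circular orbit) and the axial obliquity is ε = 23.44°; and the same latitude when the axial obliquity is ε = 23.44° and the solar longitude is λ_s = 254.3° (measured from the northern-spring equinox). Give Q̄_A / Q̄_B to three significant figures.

— Configuration A (φ=+11.3°):
Solar longitude: λ_s = 360° × (304 − 80)/365.25 = 220.780°.
sin δ = sin 23.44° × sin 220.780° = -0.25982, so δ = -15.059°.
cos H₀ = −tan(+11.3°) tan(-15.059°) = 0.0538, H₀ = 1.5170 rad.
Bracket: H₀ sin φ sin δ + cos φ cos δ sin H₀ = 1.5170×0.19595×-0.25982 + 0.98061×0.96566×0.99855 = -0.077233 + 0.945563 = 0.868330.
Q̄ = (S₀/π) × [bracket] = (1361/π) × 0.868330 = 376.18 W/m².
— Configuration B (φ=+11.3°):
Solar declination: sin δ = sin ε · sin λ_s = sin 23.44° × sin 254.3° = -0.38295, so δ = -22.516°.
cos H₀ = −tan(+11.3°) tan(-22.516°) = 0.0828, H₀ = 1.4879 rad.
Bracket: H₀ sin φ sin δ + cos φ cos δ sin H₀ = 1.4879×0.19595×-0.38295 + 0.98061×0.92377×0.99656 = -0.111651 + 0.902742 = 0.791091.
Q̄ = (S₀/π) × [bracket] = (1361/π) × 0.791091 = 342.72 W/m².
Ratio Q̄_A / Q̄_B = 376.18 / 342.72 = 1.098.

Q̄_A / Q̄_B ≈ 1.10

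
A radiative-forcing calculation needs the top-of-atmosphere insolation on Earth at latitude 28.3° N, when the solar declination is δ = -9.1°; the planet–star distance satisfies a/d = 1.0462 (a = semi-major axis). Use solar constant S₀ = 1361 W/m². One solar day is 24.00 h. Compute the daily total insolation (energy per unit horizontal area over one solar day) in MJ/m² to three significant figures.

cos H₀ = −tan(+28.3°) tan(-9.100°) = 0.0862, H₀ = 1.4844 rad.
Bracket: H₀ sin φ sin δ + cos φ cos δ sin H₀ = 1.4844×0.47409×-0.15816 + 0.88048×0.98741×0.99627 = -0.111303 + 0.866152 = 0.754849.
Inverse-square distance factor (a/d)² = 1.0462² = 1.094534.
Q̄ = (S₀/π) × 1.094534 × [bracket] = (1361/π) × 1.094534 × 0.754849 = 357.93 W/m².
Daily total = Q̄ × 24.00 h × 3600 s/h = 357.93 × 24.00 × 3600 / 10⁶ = 30.93 MJ/m².

30.9 MJ/m²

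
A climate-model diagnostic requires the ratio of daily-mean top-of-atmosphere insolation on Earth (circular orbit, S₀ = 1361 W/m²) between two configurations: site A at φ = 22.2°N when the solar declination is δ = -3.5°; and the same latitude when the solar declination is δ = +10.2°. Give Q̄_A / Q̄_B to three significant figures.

— Configuration A (φ=+22.2°):
cos H₀ = −tan(+22.2°) tan(-3.500°) = 0.0250, H₀ = 1.5458 rad.
Bracket: H₀ sin φ sin δ + cos φ cos δ sin H₀ = 1.5458×0.37784×-0.06105 + 0.92587×0.99813×0.99969 = -0.035657 + 0.923852 = 0.888195.
Q̄ = (S₀/π) × [bracket] = (1361/π) × 0.888195 = 384.78 W/m².
— Configuration B (φ=+22.2°):
cos H₀ = −tan(+22.2°) tan(+10.200°) = -0.0734, H₀ = 1.6443 rad.
Bracket: H₀ sin φ sin δ + cos φ cos δ sin H₀ = 1.6443×0.37784×0.17708 + 0.92587×0.98420×0.99730 = 0.110017 + 0.908781 = 1.018798.
Q̄ = (S₀/π) × [bracket] = (1361/π) × 1.018798 = 441.36 W/m².
Ratio Q̄_A / Q̄_B = 384.78 / 441.36 = 0.8718.

Q̄_A / Q̄_B ≈ 0.872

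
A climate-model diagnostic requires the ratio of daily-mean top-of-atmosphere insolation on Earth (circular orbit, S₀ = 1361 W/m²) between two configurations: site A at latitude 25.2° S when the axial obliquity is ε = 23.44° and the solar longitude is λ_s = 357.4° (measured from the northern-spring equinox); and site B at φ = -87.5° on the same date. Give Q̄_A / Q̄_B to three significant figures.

Q̄_A / Q̄_B ≈ 12.1

— Configuration A (φ=-25.2°):
Solar declination: sin δ = sin ε · sin λ_s = sin 23.44° × sin 357.4° = -0.01804, so δ = -1.034°.
cos H₀ = −tan(-25.2°) tan(-1.034°) = -0.0085, H₀ = 1.5793 rad.
Bracket: H₀ sin φ sin δ + cos φ cos δ sin H₀ = 1.5793×-0.42578×-0.01804 + 0.90483×0.99984×0.99996 = 0.012131 + 0.904649 = 0.916780.
Q̄ = (S₀/π) × [bracket] = (1361/π) × 0.916780 = 397.17 W/m².
— Configuration B (φ=-87.5°):
cos H₀ = −tan(-87.5°) tan(-1.034°) = -0.4134, H₀ = 1.9969 rad.
Bracket: H₀ sin φ sin δ + cos φ cos δ sin H₀ = 1.9969×-0.99905×-0.01804 + 0.04362×0.99984×0.91057 = 0.035990 + 0.039713 = 0.075703.
Q̄ = (S₀/π) × [bracket] = (1361/π) × 0.075703 = 32.796 W/m².
Ratio Q̄_A / Q̄_B = 397.17 / 32.796 = 12.11.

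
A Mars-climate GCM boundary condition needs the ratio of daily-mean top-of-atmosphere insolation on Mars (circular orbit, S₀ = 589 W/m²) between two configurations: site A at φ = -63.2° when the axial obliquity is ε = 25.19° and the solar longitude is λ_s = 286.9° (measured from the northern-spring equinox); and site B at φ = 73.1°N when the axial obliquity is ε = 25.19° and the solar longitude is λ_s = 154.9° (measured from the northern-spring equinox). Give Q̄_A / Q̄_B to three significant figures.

Q̄_A / Q̄_B ≈ 1.89

— Configuration A (φ=-63.2°):
Solar declination: sin δ = sin ε · sin λ_s = sin 25.19° × sin 286.9° = -0.40724, so δ = -24.032°.
cos H₀ = −tan(-63.2°) tan(-24.032°) = -0.8827, H₀ = 2.6524 rad.
Bracket: H₀ sin φ sin δ + cos φ cos δ sin H₀ = 2.6524×-0.89259×-0.40724 + 0.45088×0.91332×0.46992 = 0.964143 + 0.193512 = 1.157655.
Q̄ = (S₀/π) × [bracket] = (589/π) × 1.157655 = 217.04 W/m².
— Configuration B (φ=+73.1°):
Solar declination: sin δ = sin ε · sin λ_s = sin 25.19° × sin 154.9° = 0.18055, so δ = +10.402°.
cos H₀ = −tan(+73.1°) tan(+10.402°) = -0.6042, H₀ = 2.2195 rad.
Bracket: H₀ sin φ sin δ + cos φ cos δ sin H₀ = 2.2195×0.95681×0.18055 + 0.29070×0.98357×0.79685 = 0.383423 + 0.227838 = 0.611261.
Q̄ = (S₀/π) × [bracket] = (589/π) × 0.611261 = 114.60 W/m².
Ratio Q̄_A / Q̄_B = 217.04 / 114.60 = 1.894.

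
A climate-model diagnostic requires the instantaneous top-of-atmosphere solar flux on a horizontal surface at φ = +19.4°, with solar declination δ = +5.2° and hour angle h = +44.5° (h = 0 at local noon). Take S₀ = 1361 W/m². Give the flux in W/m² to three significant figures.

953 W/m²

cos θ_z = sin φ sin δ + cos φ cos δ cos h = 0.030105 + 0.669985 = 0.700090.
Flux = S₀ · cos θ_z = 1361 × 0.700090 = 952.8 W/m².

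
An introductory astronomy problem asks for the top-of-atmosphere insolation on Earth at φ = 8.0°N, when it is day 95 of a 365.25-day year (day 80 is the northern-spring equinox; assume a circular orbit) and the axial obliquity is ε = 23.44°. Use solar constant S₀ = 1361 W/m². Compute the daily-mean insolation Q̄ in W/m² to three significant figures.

Solar longitude: λ_s = 360° × (95 − 80)/365.25 = 14.784°.
sin δ = sin 23.44° × sin 14.784° = 0.10151, so δ = +5.826°.
cos H₀ = −tan(+8.0°) tan(+5.826°) = -0.0143, H₀ = 1.5851 rad.
Bracket: H₀ sin φ sin δ + cos φ cos δ sin H₀ = 1.5851×0.13917×0.10151 + 0.99027×0.99483×0.99990 = 0.022393 + 0.985052 = 1.007445.
Q̄ = (S₀/π) × [bracket] = (1361/π) × 1.007445 = 436.4 W/m².

Q̄ ≈ 436 W/m²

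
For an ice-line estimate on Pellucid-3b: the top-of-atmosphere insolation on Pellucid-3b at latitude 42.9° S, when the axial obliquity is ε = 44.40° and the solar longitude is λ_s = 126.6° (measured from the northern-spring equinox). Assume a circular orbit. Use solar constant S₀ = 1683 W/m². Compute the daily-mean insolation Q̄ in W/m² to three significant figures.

Q̄ ≈ 70.0 W/m²

Solar declination: sin δ = sin ε · sin λ_s = sin 44.40° × sin 126.6° = 0.56170, so δ = +34.174°.
cos H₀ = −tan(-42.9°) tan(+34.174°) = 0.6309, H₀ = 0.8881 rad.
Bracket: H₀ sin φ sin δ + cos φ cos δ sin H₀ = 0.8881×-0.68072×0.56170 + 0.73254×0.82734×0.77587 = -0.339574 + 0.470223 = 0.130649.
Q̄ = (S₀/π) × [bracket] = (1683/π) × 0.130649 = 69.99 W/m².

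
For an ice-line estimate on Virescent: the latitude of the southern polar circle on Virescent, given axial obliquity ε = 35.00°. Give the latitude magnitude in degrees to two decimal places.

The polar circle is the lowest latitude that experiences at least one full rotation of continuous darkness at the northern-summer solstice; it lies at |ϕ| = 90° − ε = 90° − 35.00° = 55.00°.

55.00°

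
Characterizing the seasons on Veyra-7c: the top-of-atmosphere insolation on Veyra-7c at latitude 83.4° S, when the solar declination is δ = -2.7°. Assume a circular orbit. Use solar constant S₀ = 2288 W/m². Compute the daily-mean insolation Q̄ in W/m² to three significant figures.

cos H₀ = −tan(-83.4°) tan(-2.700°) = -0.4076, H₀ = 1.9906 rad.
Bracket: H₀ sin φ sin δ + cos φ cos δ sin H₀ = 1.9906×-0.99337×-0.04711 + 0.11494×0.99889×0.91317 = 0.093155 + 0.104843 = 0.197998.
Q̄ = (S₀/π) × [bracket] = (2288/π) × 0.197998 = 144.2 W/m².

Q̄ ≈ 144 W/m²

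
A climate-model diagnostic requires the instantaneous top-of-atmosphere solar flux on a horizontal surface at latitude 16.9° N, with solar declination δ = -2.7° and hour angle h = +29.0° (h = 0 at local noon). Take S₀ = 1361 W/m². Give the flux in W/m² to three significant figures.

cos θ_z = sin φ sin δ + cos φ cos δ cos h = -0.013694 + 0.835919 = 0.822225.
Flux = S₀ · cos θ_z = 1361 × 0.822225 = 1119 W/m².

1.12e+03 W/m²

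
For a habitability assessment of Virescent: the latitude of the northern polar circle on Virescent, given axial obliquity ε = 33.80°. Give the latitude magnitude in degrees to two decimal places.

56.20°

The polar circle is the lowest latitude that experiences at least one full rotation of continuous daylight at the northern-summer solstice; it lies at |φ| = 90° − ε = 90° − 33.80° = 56.20°.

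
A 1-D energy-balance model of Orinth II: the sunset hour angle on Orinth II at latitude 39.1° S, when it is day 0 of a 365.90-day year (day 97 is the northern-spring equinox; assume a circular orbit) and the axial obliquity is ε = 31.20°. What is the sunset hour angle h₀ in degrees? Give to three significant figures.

h₀ = 119°

Solar longitude: L_s = 360° × (0 − 97)/365.90 = -95.436°, i.e. -95.436° + 360° = 264.564°.
sin δ = sin 31.20° × sin 264.564° = -0.51570, so δ = -31.044°.
cos h₀ = −tan ϕ · tan δ = −tan(-39.1°) × tan(-31.044°) = -0.4892, so h₀ = 2.0819 rad = 119.29°.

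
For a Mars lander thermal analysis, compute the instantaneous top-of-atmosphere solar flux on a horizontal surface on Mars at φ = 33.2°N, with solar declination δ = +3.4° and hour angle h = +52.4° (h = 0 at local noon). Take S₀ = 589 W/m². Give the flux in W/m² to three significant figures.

cos θ_z = sin φ sin δ + cos φ cos δ cos h = 0.032474 + 0.509649 = 0.542123.
Flux = S₀ · cos θ_z = 589 × 0.542123 = 319.3 W/m².

319 W/m²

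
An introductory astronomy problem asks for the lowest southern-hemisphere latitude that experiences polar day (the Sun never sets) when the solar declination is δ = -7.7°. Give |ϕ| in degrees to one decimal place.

|ϕ| = 82.3°

Polar day requires cos h₀ = −tan ϕ tan δ ≤ −1, i.e. tan ϕ tan δ ≥ 1.
The boundary is |tan ϕ| · |tan δ| = 1, so |ϕ| = 90° − |δ| = 90° − 7.7° = 82.3° in the southern hemisphere.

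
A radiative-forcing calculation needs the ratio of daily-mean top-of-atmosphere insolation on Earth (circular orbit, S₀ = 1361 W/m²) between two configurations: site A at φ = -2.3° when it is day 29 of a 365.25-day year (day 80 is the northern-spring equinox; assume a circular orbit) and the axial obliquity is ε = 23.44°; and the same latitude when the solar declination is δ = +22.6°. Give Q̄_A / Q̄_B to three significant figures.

— Configuration A (φ=-2.3°):
Solar longitude: λ_s = 360° × (29 − 80)/365.25 = -50.267°, i.e. -50.267° + 360° = 309.733°.
sin δ = sin 23.44° × sin 309.733° = -0.30591, so δ = -17.813°.
cos H₀ = −tan(-2.3°) tan(-17.813°) = -0.0129, H₀ = 1.5837 rad.
Bracket: H₀ sin φ sin δ + cos φ cos δ sin H₀ = 1.5837×-0.04013×-0.30591 + 0.99919×0.95206×0.99992 = 0.019442 + 0.951213 = 0.970655.
Q̄ = (S₀/π) × [bracket] = (1361/π) × 0.970655 = 420.51 W/m².
— Configuration B (φ=-2.3°):
cos H₀ = −tan(-2.3°) tan(+22.600°) = 0.0167, H₀ = 1.5541 rad.
Bracket: H₀ sin φ sin δ + cos φ cos δ sin H₀ = 1.5541×-0.04013×0.38430 + 0.99919×0.92321×0.99986 = -0.023967 + 0.922333 = 0.898366.
Q̄ = (S₀/π) × [bracket] = (1361/π) × 0.898366 = 389.19 W/m².
Ratio Q̄_A / Q̄_B = 420.51 / 389.19 = 1.080.

Q̄_A / Q̄_B ≈ 1.08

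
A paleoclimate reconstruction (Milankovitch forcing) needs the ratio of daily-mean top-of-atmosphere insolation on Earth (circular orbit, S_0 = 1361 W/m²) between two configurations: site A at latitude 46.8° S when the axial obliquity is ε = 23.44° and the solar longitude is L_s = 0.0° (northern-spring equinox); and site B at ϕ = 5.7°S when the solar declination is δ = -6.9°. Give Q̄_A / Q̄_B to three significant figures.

— Configuration A (ϕ=-46.8°):
Solar declination: sin δ = sin ε · sin L_s = sin 23.44° × sin 0.0° = 0.00000, so δ = +0.000°.
cos h₀ = −tan(-46.8°) tan(+0.000°) = 0.0000, h₀ = 1.5708 rad.
Bracket: h₀ sin ϕ sin δ + cos ϕ cos δ sin h₀ = 1.5708×-0.72897×0.00000 + 0.68455×1.00000×1.00000 = -0.000000 + 0.684550 = 0.684550.
Q̄ = (S_0/π) × [bracket] = (1361/π) × 0.684550 = 296.56 W/m².
— Configuration B (ϕ=-5.7°):
cos h₀ = −tan(-5.7°) tan(-6.900°) = -0.0121, h₀ = 1.5829 rad.
Bracket: h₀ sin ϕ sin δ + cos ϕ cos δ sin h₀ = 1.5829×-0.09932×-0.12014 + 0.99506×0.99276×0.99993 = 0.018888 + 0.987787 = 1.006675.
Q̄ = (S_0/π) × [bracket] = (1361/π) × 1.006675 = 436.11 W/m².
Ratio Q̄_A / Q̄_B = 296.56 / 436.11 = 0.6800.

Q̄_A / Q̄_B ≈ 0.680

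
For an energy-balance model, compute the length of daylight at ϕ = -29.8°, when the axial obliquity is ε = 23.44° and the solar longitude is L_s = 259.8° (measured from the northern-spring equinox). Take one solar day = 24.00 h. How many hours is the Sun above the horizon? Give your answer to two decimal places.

Solar declination: sin δ = sin ε · sin L_s = sin 23.44° × sin 259.8° = -0.39150, so δ = -23.048°.
cos h₀ = −tan ϕ · tan δ = −tan(-29.8°) × tan(-23.048°) = -0.2437, so h₀ = 1.8169 rad = 104.10°.
Daylight = 2h₀/(2π) × 24.00 h = (1.8169/π) × 24.00 = 13.88 h.

13.88 h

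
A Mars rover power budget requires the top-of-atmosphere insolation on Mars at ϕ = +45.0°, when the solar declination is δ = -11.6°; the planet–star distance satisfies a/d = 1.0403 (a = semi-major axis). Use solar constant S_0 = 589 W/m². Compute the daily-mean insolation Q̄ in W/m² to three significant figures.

Q̄ ≈ 98.2 W/m²

cos h₀ = −tan(+45.0°) tan(-11.600°) = 0.2053, h₀ = 1.3641 rad.
Bracket: h₀ sin ϕ sin δ + cos ϕ cos δ sin h₀ = 1.3641×0.70711×-0.20108 + 0.70711×0.97958×0.97871 = -0.193955 + 0.677924 = 0.483969.
Inverse-square distance factor (a/d)² = 1.0403² = 1.082224.
Q̄ = (S_0/π) × 1.082224 × [bracket] = (589/π) × 1.082224 × 0.483969 = 98.20 W/m².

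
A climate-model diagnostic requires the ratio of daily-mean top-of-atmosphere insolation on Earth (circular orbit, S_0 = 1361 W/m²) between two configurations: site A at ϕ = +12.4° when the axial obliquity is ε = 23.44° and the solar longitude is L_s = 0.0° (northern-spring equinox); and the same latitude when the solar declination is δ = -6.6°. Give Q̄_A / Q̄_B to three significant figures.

— Configuration A (ϕ=+12.4°):
Solar declination: sin δ = sin ε · sin L_s = sin 23.44° × sin 0.0° = 0.00000, so δ = +0.000°.
cos h₀ = −tan(+12.4°) tan(+0.000°) = -0.0000, h₀ = 1.5708 rad.
Bracket: h₀ sin ϕ sin δ + cos ϕ cos δ sin h₀ = 1.5708×0.21474×0.00000 + 0.97667×1.00000×1.00000 = 0.000000 + 0.976670 = 0.976670.
Q̄ = (S_0/π) × [bracket] = (1361/π) × 0.976670 = 423.11 W/m².
— Configuration B (ϕ=+12.4°):
cos h₀ = −tan(+12.4°) tan(-6.600°) = 0.0254, h₀ = 1.5454 rad.
Bracket: h₀ sin ϕ sin δ + cos ϕ cos δ sin h₀ = 1.5454×0.21474×-0.11494 + 0.97667×0.99337×0.99968 = -0.038144 + 0.969884 = 0.931740.
Q̄ = (S_0/π) × [bracket] = (1361/π) × 0.931740 = 403.65 W/m².
Ratio Q̄_A / Q̄_B = 423.11 / 403.65 = 1.048.

Q̄_A / Q̄_B ≈ 1.05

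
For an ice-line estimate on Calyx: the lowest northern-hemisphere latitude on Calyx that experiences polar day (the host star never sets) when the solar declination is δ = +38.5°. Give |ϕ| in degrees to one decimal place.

Polar day requires cos h₀ = −tan ϕ tan δ ≤ −1, i.e. tan ϕ tan δ ≥ 1.
The boundary is |tan ϕ| · |tan δ| = 1, so |ϕ| = 90° − |δ| = 90° − 38.5° = 51.5° in the northern hemisphere.

|ϕ| = 51.5°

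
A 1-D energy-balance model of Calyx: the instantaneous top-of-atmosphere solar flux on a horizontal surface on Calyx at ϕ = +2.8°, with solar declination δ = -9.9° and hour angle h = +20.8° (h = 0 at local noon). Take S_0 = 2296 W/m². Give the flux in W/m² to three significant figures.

cos θ_z = sin ϕ sin δ + cos ϕ cos δ cos h = -0.008399 + 0.919806 = 0.911407.
Flux = S_0 · cos θ_z = 2296 × 0.911407 = 2093 W/m².

2.09e+03 W/m²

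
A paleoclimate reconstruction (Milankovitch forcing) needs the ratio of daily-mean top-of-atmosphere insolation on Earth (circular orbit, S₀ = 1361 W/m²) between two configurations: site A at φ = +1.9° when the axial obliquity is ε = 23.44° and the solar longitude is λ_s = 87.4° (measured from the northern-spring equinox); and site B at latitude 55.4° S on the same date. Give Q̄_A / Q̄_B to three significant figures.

Q̄_A / Q̄_B ≈ 8.24

— Configuration A (φ=+1.9°):
Solar declination: sin δ = sin ε · sin λ_s = sin 23.44° × sin 87.4° = 0.39738, so δ = +23.414°.
cos H₀ = −tan(+1.9°) tan(+23.414°) = -0.0144, H₀ = 1.5852 rad.
Bracket: H₀ sin φ sin δ + cos φ cos δ sin H₀ = 1.5852×0.03316×0.39738 + 0.99945×0.91765×0.99990 = 0.020888 + 0.917054 = 0.937942.
Q̄ = (S₀/π) × [bracket] = (1361/π) × 0.937942 = 406.34 W/m².
— Configuration B (φ=-55.4°):
cos H₀ = −tan(-55.4°) tan(+23.414°) = 0.6277, H₀ = 0.8922 rad.
Bracket: H₀ sin φ sin δ + cos φ cos δ sin H₀ = 0.8922×-0.82314×0.39738 + 0.56784×0.91765×0.77844 = -0.291838 + 0.405628 = 0.113790.
Q̄ = (S₀/π) × [bracket] = (1361/π) × 0.113790 = 49.296 W/m².
Ratio Q̄_A / Q̄_B = 406.34 / 49.296 = 8.243.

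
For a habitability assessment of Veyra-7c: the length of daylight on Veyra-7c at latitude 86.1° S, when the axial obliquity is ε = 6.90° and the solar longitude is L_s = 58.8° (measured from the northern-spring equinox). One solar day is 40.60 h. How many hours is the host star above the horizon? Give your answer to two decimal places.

0.00 h

Solar declination: sin δ = sin ε · sin L_s = sin 6.90° × sin 58.8° = 0.10276, so δ = +5.898°.
cos h₀ = −tan ϕ · tan δ = 1.5154 ≥ 1, so the host star never rises (polar night) and h₀ = 0.
Daylight = 2h₀/(2π) × 40.60 h = (0.0000/π) × 40.60 = 0.00 h.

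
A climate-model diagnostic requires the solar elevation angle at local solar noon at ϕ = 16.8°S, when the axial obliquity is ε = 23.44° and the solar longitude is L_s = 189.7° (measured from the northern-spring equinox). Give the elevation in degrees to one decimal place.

77.0°

Solar declination: sin δ = sin ε · sin L_s = sin 23.44° × sin 189.7° = -0.06702, so δ = -3.843°.
At local noon the hour angle is zero, so the zenith angle equals |ϕ − δ| = |-16.8° − (-3.843°)| = 12.957°.
Elevation = 90° − 12.957° = 77.0°.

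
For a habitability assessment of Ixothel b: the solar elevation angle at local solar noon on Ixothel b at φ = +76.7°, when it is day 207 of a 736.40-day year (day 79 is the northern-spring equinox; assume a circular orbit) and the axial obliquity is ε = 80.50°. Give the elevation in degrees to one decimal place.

74.4°

Solar longitude: λ_s = 360° × (207 − 79)/736.40 = 62.575°.
sin δ = sin 80.50° × sin 62.575° = 0.87544, so δ = +61.097°.
At local noon the hour angle is zero, so the zenith angle equals |φ − δ| = |+76.7° − (+61.097°)| = 15.603°.
Elevation = 90° − 15.603° = 74.4°.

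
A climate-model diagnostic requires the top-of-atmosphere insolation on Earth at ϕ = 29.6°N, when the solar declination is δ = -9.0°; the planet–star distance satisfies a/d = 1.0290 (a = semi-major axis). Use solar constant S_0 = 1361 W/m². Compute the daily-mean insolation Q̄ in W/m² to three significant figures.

cos h₀ = −tan(+29.6°) tan(-9.000°) = 0.0900, h₀ = 1.4807 rad.
Bracket: h₀ sin ϕ sin δ + cos ϕ cos δ sin h₀ = 1.4807×0.49394×-0.15643 + 0.86949×0.98769×0.99594 = -0.114409 + 0.855300 = 0.740891.
Inverse-square distance factor (a/d)² = 1.0290² = 1.058841.
Q̄ = (S_0/π) × 1.058841 × [bracket] = (1361/π) × 1.058841 × 0.740891 = 339.9 W/m².

Q̄ ≈ 340 W/m²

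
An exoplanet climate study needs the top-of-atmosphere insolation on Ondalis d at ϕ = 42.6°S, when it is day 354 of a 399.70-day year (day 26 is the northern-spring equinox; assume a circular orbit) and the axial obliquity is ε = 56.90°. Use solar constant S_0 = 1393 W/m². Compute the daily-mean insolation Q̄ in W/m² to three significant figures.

Solar longitude: L_s = 360° × (354 − 26)/399.70 = 295.422°.
sin δ = sin 56.90° × sin 295.422° = -0.75661, so δ = -49.166°.
cos h₀ = −tan(-42.6°) tan(-49.166°) = -1.0640 ≤ −1 ⇒ polar day, h₀ = π.
Bracket: h₀ sin ϕ sin δ + cos ϕ cos δ sin h₀ = 3.1416×-0.67688×-0.75661 + 0.73610×0.65387×0.00000 = 1.608921 + 0.000000 = 1.608921.
Q̄ = (S_0/π) × [bracket] = (1393/π) × 1.608921 = 713.4 W/m².

Q̄ ≈ 713 W/m²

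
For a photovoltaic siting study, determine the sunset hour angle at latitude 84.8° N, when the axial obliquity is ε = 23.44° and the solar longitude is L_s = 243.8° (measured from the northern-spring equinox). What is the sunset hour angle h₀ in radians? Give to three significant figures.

h₀ = 0.00 rad

Solar declination: sin δ = sin ε · sin L_s = sin 23.44° × sin 243.8° = -0.35692, so δ = -20.911°.
cos h₀ = −tan ϕ · tan δ = 4.1984 ≥ 1, so the Sun never rises (polar night) and h₀ = 0.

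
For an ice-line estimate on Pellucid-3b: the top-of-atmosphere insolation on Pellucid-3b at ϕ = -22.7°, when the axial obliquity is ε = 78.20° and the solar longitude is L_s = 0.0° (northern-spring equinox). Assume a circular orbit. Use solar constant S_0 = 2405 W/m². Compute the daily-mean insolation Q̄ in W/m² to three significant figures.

Q̄ ≈ 706 W/m²

Solar declination: sin δ = sin ε · sin L_s = sin 78.20° × sin 0.0° = 0.00000, so δ = +0.000°.
cos h₀ = −tan(-22.7°) tan(+0.000°) = 0.0000, h₀ = 1.5708 rad.
Bracket: h₀ sin ϕ sin δ + cos ϕ cos δ sin h₀ = 1.5708×-0.38591×0.00000 + 0.92254×1.00000×1.00000 = -0.000000 + 0.922540 = 0.922540.
Q̄ = (S_0/π) × [bracket] = (2405/π) × 0.922540 = 706.2 W/m².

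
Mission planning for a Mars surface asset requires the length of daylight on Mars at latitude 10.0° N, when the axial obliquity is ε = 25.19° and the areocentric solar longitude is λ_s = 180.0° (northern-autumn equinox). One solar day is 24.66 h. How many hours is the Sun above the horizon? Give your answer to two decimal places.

sin δ = sin 25.19° × sin 180.0° = 0.00000, so δ = +0.000°.
cos H₀ = −tan φ · tan δ = −tan(+10.0°) × tan(+0.000°) = -0.0000, so H₀ = 1.5708 rad = 90.00°.
Daylight = 2H₀/(2π) × 24.66 h = (1.5708/π) × 24.66 = 12.33 h.

12.33 h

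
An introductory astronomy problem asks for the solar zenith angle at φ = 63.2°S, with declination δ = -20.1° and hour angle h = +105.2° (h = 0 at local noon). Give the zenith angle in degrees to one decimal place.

θ_z = 78.7°

cos θ_z = sin φ sin δ + cos φ cos δ cos h = 0.306746 + -0.111015 = 0.195731.
θ_z = arccos(0.195731) = 78.7°.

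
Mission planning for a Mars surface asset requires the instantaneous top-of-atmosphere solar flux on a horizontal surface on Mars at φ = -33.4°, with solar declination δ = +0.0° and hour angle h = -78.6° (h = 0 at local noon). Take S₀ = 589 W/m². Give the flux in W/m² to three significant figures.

cos θ_z = sin φ sin δ + cos φ cos δ cos h = -0.000000 + 0.165014 = 0.165014.
Flux = S₀ · cos θ_z = 589 × 0.165014 = 97.19 W/m².

97.2 W/m²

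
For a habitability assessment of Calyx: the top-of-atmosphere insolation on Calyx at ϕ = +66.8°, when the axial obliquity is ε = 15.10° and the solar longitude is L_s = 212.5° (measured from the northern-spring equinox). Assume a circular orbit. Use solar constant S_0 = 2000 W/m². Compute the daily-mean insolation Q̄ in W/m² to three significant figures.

Q̄ ≈ 133 W/m²

Solar declination: sin δ = sin ε · sin L_s = sin 15.10° × sin 212.5° = -0.13997, so δ = -8.046°.
cos h₀ = −tan(+66.8°) tan(-8.046°) = 0.3298, h₀ = 1.2347 rad.
Bracket: h₀ sin ϕ sin δ + cos ϕ cos δ sin h₀ = 1.2347×0.91914×-0.13997 + 0.39394×0.99016×0.94404 = -0.158847 + 0.368236 = 0.209389.
Q̄ = (S_0/π) × [bracket] = (2000/π) × 0.209389 = 133.3 W/m².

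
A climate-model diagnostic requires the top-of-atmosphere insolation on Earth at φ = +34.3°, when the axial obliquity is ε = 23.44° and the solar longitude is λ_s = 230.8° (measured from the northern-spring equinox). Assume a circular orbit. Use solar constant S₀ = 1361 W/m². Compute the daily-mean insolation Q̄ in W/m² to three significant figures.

Q̄ ≈ 231 W/m²

Solar declination: sin δ = sin ε · sin λ_s = sin 23.44° × sin 230.8° = -0.30826, so δ = -17.955°.
cos H₀ = −tan(+34.3°) tan(-17.955°) = 0.2210, H₀ = 1.3479 rad.
Bracket: H₀ sin φ sin δ + cos φ cos δ sin H₀ = 1.3479×0.56353×-0.30826 + 0.82610×0.95130×0.97526 = -0.234149 + 0.766427 = 0.532278.
Q̄ = (S₀/π) × [bracket] = (1361/π) × 0.532278 = 230.6 W/m².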